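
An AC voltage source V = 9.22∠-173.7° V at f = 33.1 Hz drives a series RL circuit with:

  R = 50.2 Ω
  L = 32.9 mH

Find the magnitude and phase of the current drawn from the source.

Step 1 — Angular frequency: ω = 2π·f = 2π·33.1 = 208 rad/s.
Step 2 — Component impedances:
  R: Z = R = 50.2 Ω
  L: Z = jωL = j·208·0.0329 = 0 + j6.842 Ω
Step 3 — Series combination: Z_total = R + L = 50.2 + j6.842 Ω = 50.66∠7.8° Ω.
Step 4 — Source phasor: V = 9.22∠-173.7° V = -9.164 - j1.012 V.
Step 5 — Ohm's law: I = V / Z_total = (-9.164 - j1.012) / (50.2 + j6.842) = -0.1819 + j0.004642 A.
Step 6 — Convert to polar: |I| = 0.182 A, ∠I = 178.5°.

I = 0.182∠178.5° A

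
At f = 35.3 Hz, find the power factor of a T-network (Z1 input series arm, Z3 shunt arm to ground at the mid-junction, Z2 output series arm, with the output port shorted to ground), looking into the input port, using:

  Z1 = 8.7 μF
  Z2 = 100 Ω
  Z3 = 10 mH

Step 1 — Angular frequency: ω = 2π·f = 2π·35.3 = 221.8 rad/s.
Step 2 — Component impedances:
  Z1: Z = 1/(jωC) = -j/(ω·C) = 0 - j518.2 Ω
  Z2: Z = R = 100 Ω
  Z3: Z = jωL = j·221.8·0.01 = 0 + j2.218 Ω
Step 3 — With the output port shorted to ground, the output series arm Z2 runs from the junction to ground; the shunt arm Z3 also runs from the junction to ground. They appear in parallel: Z3 || Z2 = 0.04917 + j2.217 Ω.
Step 4 — Series with input arm Z1: Z_in = Z1 + (Z3 || Z2) = 0.04917 - j516 Ω = 516∠-90.0° Ω.
Step 5 — Power factor: PF = cos(φ) = Re(Z)/|Z| = 0.04917/516 = 9.529e-05.
Step 6 — Type: Im(Z) = -516 ⇒ leading (phase φ = -90.0°).

PF = 9.529e-05 (leading, φ = -90.0°)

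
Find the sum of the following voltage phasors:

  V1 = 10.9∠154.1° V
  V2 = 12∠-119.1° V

Step 1 — Convert each phasor to rectangular form:
  V1 = 10.9·(cos(154.1°) + j·sin(154.1°)) = -9.805 + j4.761 V
  V2 = 12·(cos(-119.1°) + j·sin(-119.1°)) = -5.836 - j10.49 V
Step 2 — Sum components: V_total = -15.64 - j5.724 V.
Step 3 — Convert to polar: |V_total| = 16.66 V, ∠V_total = -159.9°.

V_total = 16.66∠-159.9° V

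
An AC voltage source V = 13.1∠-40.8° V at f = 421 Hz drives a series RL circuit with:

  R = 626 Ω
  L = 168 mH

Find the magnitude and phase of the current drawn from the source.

Step 1 — Angular frequency: ω = 2π·f = 2π·421 = 2645 rad/s.
Step 2 — Component impedances:
  R: Z = R = 626 Ω
  L: Z = jωL = j·2645·0.168 = 0 + j444.4 Ω
Step 3 — Series combination: Z_total = R + L = 626 + j444.4 Ω = 767.7∠35.4° Ω.
Step 4 — Source phasor: V = 13.1∠-40.8° V = 9.917 - j8.56 V.
Step 5 — Ohm's law: I = V / Z_total = (9.917 - j8.56) / (626 + j444.4) = 0.004079 - j0.01657 A.
Step 6 — Convert to polar: |I| = 0.01706 A, ∠I = -76.2°.

I = 0.01706∠-76.2° A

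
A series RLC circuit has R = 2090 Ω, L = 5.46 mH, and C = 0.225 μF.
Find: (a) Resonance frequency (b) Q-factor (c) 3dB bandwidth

Step 1 — Resonance condition Im(Z)=0 gives ω₀ = 1/√(LC).
Step 2 — ω₀ = 1/√(0.00546·2.25e-07) = 2.853e+04 rad/s.
Step 3 — f₀ = ω₀/(2π) = 4541 Hz.
Step 4 — Series Q: Q = ω₀L/R = 2.853e+04·0.00546/2090 = 0.07453.
Step 5 — 3dB bandwidth: Δω = ω₀/Q = 3.828e+05 rad/s; BW = Δω/(2π) = 6.092e+04 Hz.

(a) f₀ = 4541 Hz  (b) Q = 0.07453  (c) BW = 6.092e+04 Hz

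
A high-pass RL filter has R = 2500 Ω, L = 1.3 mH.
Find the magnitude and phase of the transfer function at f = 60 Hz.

Step 1 — Angular frequency: ω = 2π·60 = 377 rad/s.
Step 2 — Transfer function: H(jω) = jωL/(R + jωL).
Step 3 — Numerator jωL = j·0.4901; denominator R + jωL = 2500 + j0.4901.
Step 4 — H = 3.843e-08 + j0.000196.
Step 5 — Magnitude: |H| = 0.000196 (-74.2 dB); phase: φ = 90.0°.

|H| = 0.000196 (-74.2 dB), φ = 90.0°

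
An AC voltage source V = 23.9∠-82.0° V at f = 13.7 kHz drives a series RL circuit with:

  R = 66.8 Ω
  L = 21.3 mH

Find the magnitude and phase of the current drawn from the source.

Step 1 — Angular frequency: ω = 2π·f = 2π·1.37e+04 = 8.608e+04 rad/s.
Step 2 — Component impedances:
  R: Z = R = 66.8 Ω
  L: Z = jωL = j·8.608e+04·0.0213 = 0 + j1833 Ω
Step 3 — Series combination: Z_total = R + L = 66.8 + j1833 Ω = 1835∠87.9° Ω.
Step 4 — Source phasor: V = 23.9∠-82.0° V = 3.326 - j23.67 V.
Step 5 — Ohm's law: I = V / Z_total = (3.326 - j23.67) / (66.8 + j1833) = -0.01283 - j0.002281 A.
Step 6 — Convert to polar: |I| = 0.01303 A, ∠I = -169.9°.

I = 0.01303∠-169.9° A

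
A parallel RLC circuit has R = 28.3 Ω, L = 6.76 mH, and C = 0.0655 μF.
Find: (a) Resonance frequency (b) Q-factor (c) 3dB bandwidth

Step 1 — Resonance: ω₀ = 1/√(LC) = 1/√(0.00676·6.55e-08) = 4.752e+04 rad/s.
Step 2 — f₀ = ω₀/(2π) = 7564 Hz.
Step 3 — Parallel Q: Q = R/(ω₀L) = 28.3/(4.752e+04·0.00676) = 0.08809.
Step 4 — Bandwidth: Δω = ω₀/Q = 5.395e+05 rad/s; BW = Δω/(2π) = 8.586e+04 Hz.

(a) f₀ = 7564 Hz  (b) Q = 0.08809  (c) BW = 8.586e+04 Hz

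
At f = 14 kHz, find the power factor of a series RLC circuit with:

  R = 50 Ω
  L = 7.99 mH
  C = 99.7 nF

Step 1 — Angular frequency: ω = 2π·f = 2π·1.4e+04 = 8.796e+04 rad/s.
Step 2 — Component impedances:
  R: Z = R = 50 Ω
  L: Z = jωL = j·8.796e+04·0.00799 = 0 + j702.8 Ω
  C: Z = 1/(jωC) = -j/(ω·C) = 0 - j114 Ω
Step 3 — Series combination: Z_total = R + L + C = 50 + j588.8 Ω = 590.9∠85.1° Ω.
Step 4 — Power factor: PF = cos(φ) = Re(Z)/|Z| = 50/590.93 = 0.08461.
Step 5 — Type: Im(Z) = 588.8 ⇒ lagging (phase φ = 85.1°).

PF = 0.08461 (lagging, φ = 85.1°)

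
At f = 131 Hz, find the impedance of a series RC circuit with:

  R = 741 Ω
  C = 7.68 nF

Step 1 — Angular frequency: ω = 2π·f = 2π·131 = 823.1 rad/s.
Step 2 — Component impedances:
  R: Z = R = 741 Ω
  C: Z = 1/(jωC) = -j/(ω·C) = 0 - j1.582e+05 Ω
Step 3 — Series combination: Z_total = R + C = 741 - j1.582e+05 Ω = 1.582e+05∠-89.7° Ω.

Z = 741 - j1.582e+05 Ω = 1.582e+05∠-89.7° Ω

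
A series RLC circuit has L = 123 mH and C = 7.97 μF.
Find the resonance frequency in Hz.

Step 1 — Resonance condition Im(Z)=0 gives ω₀ = 1/√(LC).
Step 2 — ω₀ = 1/√(0.123·7.97e-06) = 1010 rad/s.
Step 3 — f₀ = ω₀/(2π) = 160.7 Hz.

f₀ = 160.7 Hz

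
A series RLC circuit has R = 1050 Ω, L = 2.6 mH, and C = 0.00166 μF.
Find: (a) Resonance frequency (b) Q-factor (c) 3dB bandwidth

Step 1 — Resonance: ω₀ = 1/√(LC) = 1/√(0.0026·1.66e-09) = 4.813e+05 rad/s.
Step 2 — f₀ = ω₀/(2π) = 7.661e+04 Hz.
Step 3 — Series Q: Q = ω₀L/R = 4.813e+05·0.0026/1050 = 1.192.
Step 4 — Bandwidth: Δω = ω₀/Q = 4.038e+05 rad/s; BW = Δω/(2π) = 6.427e+04 Hz.

(a) f₀ = 7.661e+04 Hz  (b) Q = 1.192  (c) BW = 6.427e+04 Hz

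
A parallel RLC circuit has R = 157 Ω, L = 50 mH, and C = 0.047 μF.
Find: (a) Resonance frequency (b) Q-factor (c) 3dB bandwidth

Step 1 — Resonance: ω₀ = 1/√(LC) = 1/√(0.05·4.7e-08) = 2.063e+04 rad/s.
Step 2 — f₀ = ω₀/(2π) = 3283 Hz.
Step 3 — Parallel Q: Q = R/(ω₀L) = 157/(2.063e+04·0.05) = 0.1522.
Step 4 — Bandwidth: Δω = ω₀/Q = 1.355e+05 rad/s; BW = Δω/(2π) = 2.157e+04 Hz.

(a) f₀ = 3283 Hz  (b) Q = 0.1522  (c) BW = 2.157e+04 Hz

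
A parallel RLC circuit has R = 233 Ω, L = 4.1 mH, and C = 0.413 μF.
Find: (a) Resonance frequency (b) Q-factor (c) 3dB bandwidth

Step 1 — Resonance: ω₀ = 1/√(LC) = 1/√(0.0041·4.13e-07) = 2.43e+04 rad/s.
Step 2 — f₀ = ω₀/(2π) = 3868 Hz.
Step 3 — Parallel Q: Q = R/(ω₀L) = 233/(2.43e+04·0.0041) = 2.339.
Step 4 — Bandwidth: Δω = ω₀/Q = 1.039e+04 rad/s; BW = Δω/(2π) = 1654 Hz.

(a) f₀ = 3868 Hz  (b) Q = 2.339  (c) BW = 1654 Hz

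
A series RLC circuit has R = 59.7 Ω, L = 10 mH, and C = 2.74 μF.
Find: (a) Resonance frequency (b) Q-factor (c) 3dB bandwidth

Step 1 — Resonance condition Im(Z)=0 gives ω₀ = 1/√(LC).
Step 2 — ω₀ = 1/√(0.01·2.74e-06) = 6041 rad/s.
Step 3 — f₀ = ω₀/(2π) = 961.5 Hz.
Step 4 — Series Q: Q = ω₀L/R = 6041·0.01/59.7 = 1.012.
Step 5 — 3dB bandwidth: Δω = ω₀/Q = 5970 rad/s; BW = Δω/(2π) = 950.2 Hz.

(a) f₀ = 961.5 Hz  (b) Q = 1.012  (c) BW = 950.2 Hz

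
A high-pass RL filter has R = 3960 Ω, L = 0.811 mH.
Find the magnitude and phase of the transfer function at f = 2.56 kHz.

Step 1 — Angular frequency: ω = 2π·2560 = 1.608e+04 rad/s.
Step 2 — Transfer function: H(jω) = jωL/(R + jωL).
Step 3 — Numerator jωL = j·13.04; denominator R + jωL = 3960 + j13.04.
Step 4 — H = 1.085e-05 + j0.003294.
Step 5 — Magnitude: |H| = 0.003294 (-49.6 dB); phase: φ = 89.8°.

|H| = 0.003294 (-49.6 dB), φ = 89.8°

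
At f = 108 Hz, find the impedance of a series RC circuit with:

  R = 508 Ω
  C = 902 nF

Step 1 — Angular frequency: ω = 2π·f = 2π·108 = 678.6 rad/s.
Step 2 — Component impedances:
  R: Z = R = 508 Ω
  C: Z = 1/(jωC) = -j/(ω·C) = 0 - j1634 Ω
Step 3 — Series combination: Z_total = R + C = 508 - j1634 Ω = 1711∠-72.7° Ω.

Z = 508 - j1634 Ω = 1711∠-72.7° Ω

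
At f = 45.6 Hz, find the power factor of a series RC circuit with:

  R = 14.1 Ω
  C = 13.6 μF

Step 1 — Angular frequency: ω = 2π·f = 2π·45.6 = 286.5 rad/s.
Step 2 — Component impedances:
  R: Z = R = 14.1 Ω
  C: Z = 1/(jωC) = -j/(ω·C) = 0 - j256.6 Ω
Step 3 — Series combination: Z_total = R + C = 14.1 - j256.6 Ω = 257∠-86.9° Ω.
Step 4 — Power factor: PF = cos(φ) = Re(Z)/|Z| = 14.1/257 = 0.05486.
Step 5 — Type: Im(Z) = -256.6 ⇒ leading (phase φ = -86.9°).

PF = 0.05486 (leading, φ = -86.9°)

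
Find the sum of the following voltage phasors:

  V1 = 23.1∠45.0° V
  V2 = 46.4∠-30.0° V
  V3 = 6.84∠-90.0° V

Step 1 — Convert each phasor to rectangular form:
  V1 = 23.1·(cos(45.0°) + j·sin(45.0°)) = 16.33 + j16.33 V
  V2 = 46.4·(cos(-30.0°) + j·sin(-30.0°)) = 40.18 - j23.2 V
  V3 = 6.84·(cos(-90.0°) + j·sin(-90.0°)) = 0 - j6.84 V
Step 2 — Sum components: V_total = 56.52 - j13.71 V.
Step 3 — Convert to polar: |V_total| = 58.16 V, ∠V_total = -13.6°.

V_total = 58.16∠-13.6° V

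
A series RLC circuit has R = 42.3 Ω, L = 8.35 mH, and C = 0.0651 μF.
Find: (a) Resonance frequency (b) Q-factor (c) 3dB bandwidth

Step 1 — Resonance: ω₀ = 1/√(LC) = 1/√(0.00835·6.51e-08) = 4.289e+04 rad/s.
Step 2 — f₀ = ω₀/(2π) = 6826 Hz.
Step 3 — Series Q: Q = ω₀L/R = 4.289e+04·0.00835/42.3 = 8.467.
Step 4 — Bandwidth: Δω = ω₀/Q = 5066 rad/s; BW = Δω/(2π) = 806.3 Hz.

(a) f₀ = 6826 Hz  (b) Q = 8.467  (c) BW = 806.3 Hz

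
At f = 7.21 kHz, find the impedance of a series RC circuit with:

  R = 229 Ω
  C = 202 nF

Step 1 — Angular frequency: ω = 2π·f = 2π·7210 = 4.53e+04 rad/s.
Step 2 — Component impedances:
  R: Z = R = 229 Ω
  C: Z = 1/(jωC) = -j/(ω·C) = 0 - j109.3 Ω
Step 3 — Series combination: Z_total = R + C = 229 - j109.3 Ω = 253.7∠-25.5° Ω.

Z = 229 - j109.3 Ω = 253.7∠-25.5° Ω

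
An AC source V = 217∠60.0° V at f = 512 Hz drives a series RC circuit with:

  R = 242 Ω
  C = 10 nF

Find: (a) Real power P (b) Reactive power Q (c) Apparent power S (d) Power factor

Step 1 — Angular frequency: ω = 2π·f = 2π·512 = 3217 rad/s.
Step 2 — Component impedances:
  R: Z = R = 242 Ω
  C: Z = 1/(jωC) = -j/(ω·C) = 0 - j3.108e+04 Ω
Step 3 — Series combination: Z_total = R + C = 242 - j3.108e+04 Ω = 3.109e+04∠-89.6° Ω.
Step 4 — Source phasor: V = 217∠60.0° V = 108.5 + j187.9 V.
Step 5 — Current: I = V / Z = -0.006018 + j0.003537 A = 0.006981∠149.6° A.
Step 6 — Complex power: S = V·I* = 0.01179 - j1.515 VA.
Step 7 — Real power: P = Re(S) = 0.01179 W.
Step 8 — Reactive power: Q = Im(S) = -1.515 VAR.
Step 9 — Apparent power: |S| = 1.515 VA.
Step 10 — Power factor: PF = P/|S| = 0.007785 (leading).

(a) P = 0.01179 W  (b) Q = -1.515 VAR  (c) S = 1.515 VA  (d) PF = 0.007785 (leading)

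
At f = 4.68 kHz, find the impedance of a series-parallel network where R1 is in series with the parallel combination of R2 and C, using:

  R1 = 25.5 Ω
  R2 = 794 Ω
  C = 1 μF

Step 1 — Angular frequency: ω = 2π·f = 2π·4680 = 2.941e+04 rad/s.
Step 2 — Component impedances:
  R1: Z = R = 25.5 Ω
  R2: Z = R = 794 Ω
  C: Z = 1/(jωC) = -j/(ω·C) = 0 - j34.01 Ω
Step 3 — Parallel branch: R2 || C = 1/(1/R2 + 1/C) = 1.454 - j33.95 Ω.
Step 4 — Series with R1: Z_total = R1 + (R2 || C) = 26.95 - j33.95 Ω = 43.34∠-51.5° Ω.

Z = 26.95 - j33.95 Ω = 43.34∠-51.5° Ω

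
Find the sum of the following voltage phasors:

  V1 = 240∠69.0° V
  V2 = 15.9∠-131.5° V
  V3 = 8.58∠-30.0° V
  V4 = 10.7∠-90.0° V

Step 1 — Convert each phasor to rectangular form:
  V1 = 240·(cos(69.0°) + j·sin(69.0°)) = 86.01 + j224.1 V
  V2 = 15.9·(cos(-131.5°) + j·sin(-131.5°)) = -10.54 - j11.91 V
  V3 = 8.58·(cos(-30.0°) + j·sin(-30.0°)) = 7.43 - j4.29 V
  V4 = 10.7·(cos(-90.0°) + j·sin(-90.0°)) = 0 - j10.7 V
Step 2 — Sum components: V_total = 82.9 + j197.2 V.
Step 3 — Convert to polar: |V_total| = 213.9 V, ∠V_total = 67.2°.

V_total = 213.9∠67.2° V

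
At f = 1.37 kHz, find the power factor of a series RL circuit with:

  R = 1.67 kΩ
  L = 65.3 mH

Step 1 — Angular frequency: ω = 2π·f = 2π·1370 = 8608 rad/s.
Step 2 — Component impedances:
  R: Z = R = 1670 Ω
  L: Z = jωL = j·8608·0.0653 = 0 + j562.1 Ω
Step 3 — Series combination: Z_total = R + L = 1670 + j562.1 Ω = 1762∠18.6° Ω.
Step 4 — Power factor: PF = cos(φ) = Re(Z)/|Z| = 1670/1762 = 0.9478.
Step 5 — Type: Im(Z) = 562.1 ⇒ lagging (phase φ = 18.6°).

PF = 0.9478 (lagging, φ = 18.6°)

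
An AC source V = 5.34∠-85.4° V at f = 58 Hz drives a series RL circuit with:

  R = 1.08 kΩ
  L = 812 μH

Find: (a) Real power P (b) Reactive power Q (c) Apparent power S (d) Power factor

Step 1 — Angular frequency: ω = 2π·f = 2π·58 = 364.4 rad/s.
Step 2 — Component impedances:
  R: Z = R = 1080 Ω
  L: Z = jωL = j·364.4·0.000812 = 0 + j0.2959 Ω
Step 3 — Series combination: Z_total = R + L = 1080 + j0.2959 Ω = 1080∠0.0° Ω.
Step 4 — Source phasor: V = 5.34∠-85.4° V = 0.4283 - j5.323 V.
Step 5 — Current: I = V / Z = 0.0003952 - j0.004929 A = 0.004944∠-85.4° A.
Step 6 — Complex power: S = V·I* = 0.0264 + j7.234e-06 VA.
Step 7 — Real power: P = Re(S) = 0.0264 W.
Step 8 — Reactive power: Q = Im(S) = 7.234e-06 VAR.
Step 9 — Apparent power: |S| = 0.0264 VA.
Step 10 — Power factor: PF = P/|S| = 1 (lagging).

(a) P = 0.0264 W  (b) Q = 7.234e-06 VAR  (c) S = 0.0264 VA  (d) PF = 1 (lagging)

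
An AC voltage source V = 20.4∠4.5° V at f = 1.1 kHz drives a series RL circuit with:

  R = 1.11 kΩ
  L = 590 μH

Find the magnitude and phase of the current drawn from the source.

Step 1 — Angular frequency: ω = 2π·f = 2π·1100 = 6912 rad/s.
Step 2 — Component impedances:
  R: Z = R = 1110 Ω
  L: Z = jωL = j·6912·0.00059 = 0 + j4.078 Ω
Step 3 — Series combination: Z_total = R + L = 1110 + j4.078 Ω = 1110∠0.2° Ω.
Step 4 — Source phasor: V = 20.4∠4.5° V = 20.34 + j1.601 V.
Step 5 — Ohm's law: I = V / Z_total = (20.34 + j1.601) / (1110 + j4.078) = 0.01833 + j0.001375 A.
Step 6 — Convert to polar: |I| = 0.01838 A, ∠I = 4.3°.

I = 0.01838∠4.3° A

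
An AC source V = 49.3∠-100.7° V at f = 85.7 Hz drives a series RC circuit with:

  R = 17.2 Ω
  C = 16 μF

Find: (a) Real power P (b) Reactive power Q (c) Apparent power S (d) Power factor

Step 1 — Angular frequency: ω = 2π·f = 2π·85.7 = 538.5 rad/s.
Step 2 — Component impedances:
  R: Z = R = 17.2 Ω
  C: Z = 1/(jωC) = -j/(ω·C) = 0 - j116.1 Ω
Step 3 — Series combination: Z_total = R + C = 17.2 - j116.1 Ω = 117.3∠-81.6° Ω.
Step 4 — Source phasor: V = 49.3∠-100.7° V = -9.153 - j48.44 V.
Step 5 — Current: I = V / Z = 0.397 - j0.1377 A = 0.4202∠-19.1° A.
Step 6 — Complex power: S = V·I* = 3.036 - j20.49 VA.
Step 7 — Real power: P = Re(S) = 3.036 W.
Step 8 — Reactive power: Q = Im(S) = -20.49 VAR.
Step 9 — Apparent power: |S| = 20.71 VA.
Step 10 — Power factor: PF = P/|S| = 0.1466 (leading).

(a) P = 3.036 W  (b) Q = -20.49 VAR  (c) S = 20.71 VA  (d) PF = 0.1466 (leading)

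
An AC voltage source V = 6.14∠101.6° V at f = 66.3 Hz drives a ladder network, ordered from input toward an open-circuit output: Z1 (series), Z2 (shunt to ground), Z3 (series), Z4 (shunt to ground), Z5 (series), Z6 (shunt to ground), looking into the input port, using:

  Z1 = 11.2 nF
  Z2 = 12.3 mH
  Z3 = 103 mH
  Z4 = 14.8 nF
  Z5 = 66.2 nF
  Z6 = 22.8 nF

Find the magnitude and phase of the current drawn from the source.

Step 1 — Angular frequency: ω = 2π·f = 2π·66.3 = 416.6 rad/s.
Step 2 — Component impedances:
  Z1: Z = 1/(jωC) = -j/(ω·C) = 0 - j2.143e+05 Ω
  Z2: Z = jωL = j·416.6·0.0123 = 0 + j5.124 Ω
  Z3: Z = jωL = j·416.6·0.103 = 0 + j42.91 Ω
  Z4: Z = 1/(jωC) = -j/(ω·C) = 0 - j1.622e+05 Ω
  Z5: Z = 1/(jωC) = -j/(ω·C) = 0 - j3.626e+04 Ω
  Z6: Z = 1/(jωC) = -j/(ω·C) = 0 - j1.053e+05 Ω
Step 3 — Ladder network (open output): work backward from the far end, alternating series and parallel combinations. Z_in = 0 - j2.143e+05 Ω = 2.143e+05∠-90.0° Ω.
Step 4 — Source phasor: V = 6.14∠101.6° V = -1.235 + j6.015 V.
Step 5 — Ohm's law: I = V / Z_total = (-1.235 + j6.015) / (0 - j2.143e+05) = -2.806e-05 - j5.76e-06 A.
Step 6 — Convert to polar: |I| = 2.865e-05 A, ∠I = -168.4°.

I = 2.865e-05∠-168.4° A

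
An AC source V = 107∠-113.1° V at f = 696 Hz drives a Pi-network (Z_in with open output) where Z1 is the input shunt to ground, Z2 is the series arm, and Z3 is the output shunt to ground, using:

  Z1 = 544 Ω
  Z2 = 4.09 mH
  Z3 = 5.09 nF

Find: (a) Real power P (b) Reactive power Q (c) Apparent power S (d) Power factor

Step 1 — Angular frequency: ω = 2π·f = 2π·696 = 4373 rad/s.
Step 2 — Component impedances:
  Z1: Z = R = 544 Ω
  Z2: Z = jωL = j·4373·0.00409 = 0 + j17.89 Ω
  Z3: Z = 1/(jωC) = -j/(ω·C) = 0 - j4.493e+04 Ω
Step 3 — With open output, the series arm Z2 and the output shunt Z3 appear in series to ground: Z2 + Z3 = 0 - j4.491e+04 Ω.
Step 4 — Parallel with input shunt Z1: Z_in = Z1 || (Z2 + Z3) = 543.9 - j6.589 Ω = 544∠-0.7° Ω.
Step 5 — Source phasor: V = 107∠-113.1° V = -41.98 - j98.42 V.
Step 6 — Current: I = V / Z = -0.07498 - j0.1819 A = 0.1967∠-112.4° A.
Step 7 — Complex power: S = V·I* = 21.05 - j0.2549 VA.
Step 8 — Real power: P = Re(S) = 21.05 W.
Step 9 — Reactive power: Q = Im(S) = -0.2549 VAR.
Step 10 — Apparent power: |S| = 21.05 VA.
Step 11 — Power factor: PF = P/|S| = 0.9999 (leading).

(a) P = 21.05 W  (b) Q = -0.2549 VAR  (c) S = 21.05 VA  (d) PF = 0.9999 (leading)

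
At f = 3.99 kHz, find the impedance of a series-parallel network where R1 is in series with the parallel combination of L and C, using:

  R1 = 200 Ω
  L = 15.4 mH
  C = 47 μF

Step 1 — Angular frequency: ω = 2π·f = 2π·3990 = 2.507e+04 rad/s.
Step 2 — Component impedances:
  R1: Z = R = 200 Ω
  L: Z = jωL = j·2.507e+04·0.0154 = 0 + j386.1 Ω
  C: Z = 1/(jωC) = -j/(ω·C) = 0 - j0.8487 Ω
Step 3 — Parallel branch: L || C = 1/(1/L + 1/C) = 0 - j0.8506 Ω.
Step 4 — Series with R1: Z_total = R1 + (L || C) = 200 - j0.8506 Ω = 200∠-0.2° Ω.

Z = 200 - j0.8506 Ω = 200∠-0.2° Ω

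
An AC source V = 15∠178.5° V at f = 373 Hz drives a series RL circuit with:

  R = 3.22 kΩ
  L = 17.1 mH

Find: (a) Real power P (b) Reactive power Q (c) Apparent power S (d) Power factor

Step 1 — Angular frequency: ω = 2π·f = 2π·373 = 2344 rad/s.
Step 2 — Component impedances:
  R: Z = R = 3220 Ω
  L: Z = jωL = j·2344·0.0171 = 0 + j40.08 Ω
Step 3 — Series combination: Z_total = R + L = 3220 + j40.08 Ω = 3220∠0.7° Ω.
Step 4 — Source phasor: V = 15∠178.5° V = -14.99 + j0.3927 V.
Step 5 — Current: I = V / Z = -0.004655 + j0.0001799 A = 0.004658∠177.8° A.
Step 6 — Complex power: S = V·I* = 0.06986 + j0.0008695 VA.
Step 7 — Real power: P = Re(S) = 0.06986 W.
Step 8 — Reactive power: Q = Im(S) = 0.0008695 VAR.
Step 9 — Apparent power: |S| = 0.06987 VA.
Step 10 — Power factor: PF = P/|S| = 0.9999 (lagging).

(a) P = 0.06986 W  (b) Q = 0.0008695 VAR  (c) S = 0.06987 VA  (d) PF = 0.9999 (lagging)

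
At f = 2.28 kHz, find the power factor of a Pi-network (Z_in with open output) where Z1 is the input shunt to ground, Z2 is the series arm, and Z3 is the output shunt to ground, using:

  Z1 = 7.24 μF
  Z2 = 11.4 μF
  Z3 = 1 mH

Step 1 — Angular frequency: ω = 2π·f = 2π·2280 = 1.433e+04 rad/s.
Step 2 — Component impedances:
  Z1: Z = 1/(jωC) = -j/(ω·C) = 0 - j9.642 Ω
  Z2: Z = 1/(jωC) = -j/(ω·C) = 0 - j6.123 Ω
  Z3: Z = jωL = j·1.433e+04·0.001 = 0 + j14.33 Ω
Step 3 — With open output, the series arm Z2 and the output shunt Z3 appear in series to ground: Z2 + Z3 = 0 + j8.202 Ω.
Step 4 — Parallel with input shunt Z1: Z_in = Z1 || (Z2 + Z3) = 0 + j54.95 Ω = 54.95∠90.0° Ω.
Step 5 — Power factor: PF = cos(φ) = Re(Z)/|Z| = -0/54.95 = -0.
Step 6 — Type: Im(Z) = 54.95 ⇒ lagging (phase φ = 90.0°).

PF = -0 (lagging, φ = 90.0°)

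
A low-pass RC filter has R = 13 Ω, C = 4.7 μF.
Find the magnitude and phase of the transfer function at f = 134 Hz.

Step 1 — Angular frequency: ω = 2π·134 = 841.9 rad/s.
Step 2 — Transfer function: H(jω) = 1/(1 + jωRC).
Step 3 — Denominator: 1 + jωRC = 1 + j·841.9·13·4.7e-06 = 1 + j0.05144.
Step 4 — H = 0.9974 - j0.05131.
Step 5 — Magnitude: |H| = 0.9987 (-0.0 dB); phase: φ = -2.9°.

|H| = 0.9987 (-0.0 dB), φ = -2.9°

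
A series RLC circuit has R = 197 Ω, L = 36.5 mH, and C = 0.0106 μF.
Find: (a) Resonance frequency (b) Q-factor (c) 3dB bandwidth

Step 1 — Resonance: ω₀ = 1/√(LC) = 1/√(0.0365·1.06e-08) = 5.084e+04 rad/s.
Step 2 — f₀ = ω₀/(2π) = 8091 Hz.
Step 3 — Series Q: Q = ω₀L/R = 5.084e+04·0.0365/197 = 9.419.
Step 4 — Bandwidth: Δω = ω₀/Q = 5397 rad/s; BW = Δω/(2π) = 859 Hz.

(a) f₀ = 8091 Hz  (b) Q = 9.419  (c) BW = 859 Hz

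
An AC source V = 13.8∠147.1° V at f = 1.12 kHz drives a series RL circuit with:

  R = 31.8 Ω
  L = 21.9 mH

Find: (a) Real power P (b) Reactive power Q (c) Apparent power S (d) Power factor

Step 1 — Angular frequency: ω = 2π·f = 2π·1120 = 7037 rad/s.
Step 2 — Component impedances:
  R: Z = R = 31.8 Ω
  L: Z = jωL = j·7037·0.0219 = 0 + j154.1 Ω
Step 3 — Series combination: Z_total = R + L = 31.8 + j154.1 Ω = 157.4∠78.3° Ω.
Step 4 — Source phasor: V = 13.8∠147.1° V = -11.59 + j7.496 V.
Step 5 — Current: I = V / Z = 0.03177 + j0.08174 A = 0.0877∠68.8° A.
Step 6 — Complex power: S = V·I* = 0.2446 + j1.185 VA.
Step 7 — Real power: P = Re(S) = 0.2446 W.
Step 8 — Reactive power: Q = Im(S) = 1.185 VAR.
Step 9 — Apparent power: |S| = 1.21 VA.
Step 10 — Power factor: PF = P/|S| = 0.2021 (lagging).

(a) P = 0.2446 W  (b) Q = 1.185 VAR  (c) S = 1.21 VA  (d) PF = 0.2021 (lagging)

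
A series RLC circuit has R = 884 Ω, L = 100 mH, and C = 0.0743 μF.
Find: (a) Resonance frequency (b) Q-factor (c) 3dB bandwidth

Step 1 — Resonance: ω₀ = 1/√(LC) = 1/√(0.1·7.43e-08) = 1.16e+04 rad/s.
Step 2 — f₀ = ω₀/(2π) = 1846 Hz.
Step 3 — Series Q: Q = ω₀L/R = 1.16e+04·0.1/884 = 1.312.
Step 4 — Bandwidth: Δω = ω₀/Q = 8840 rad/s; BW = Δω/(2π) = 1407 Hz.

(a) f₀ = 1846 Hz  (b) Q = 1.312  (c) BW = 1407 Hz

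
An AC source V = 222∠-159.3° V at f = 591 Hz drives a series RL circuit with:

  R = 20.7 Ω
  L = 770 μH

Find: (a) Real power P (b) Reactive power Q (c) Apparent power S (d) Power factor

Step 1 — Angular frequency: ω = 2π·f = 2π·591 = 3713 rad/s.
Step 2 — Component impedances:
  R: Z = R = 20.7 Ω
  L: Z = jωL = j·3713·0.00077 = 0 + j2.859 Ω
Step 3 — Series combination: Z_total = R + L = 20.7 + j2.859 Ω = 20.9∠7.9° Ω.
Step 4 — Source phasor: V = 222∠-159.3° V = -207.7 - j78.47 V.
Step 5 — Current: I = V / Z = -10.36 - j2.36 A = 10.62∠-167.2° A.
Step 6 — Complex power: S = V·I* = 2336 + j322.7 VA.
Step 7 — Real power: P = Re(S) = 2336 W.
Step 8 — Reactive power: Q = Im(S) = 322.7 VAR.
Step 9 — Apparent power: |S| = 2358 VA.
Step 10 — Power factor: PF = P/|S| = 0.9906 (lagging).

(a) P = 2336 W  (b) Q = 322.7 VAR  (c) S = 2358 VA  (d) PF = 0.9906 (lagging)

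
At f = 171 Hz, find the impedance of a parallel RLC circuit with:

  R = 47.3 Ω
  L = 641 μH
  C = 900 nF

Step 1 — Angular frequency: ω = 2π·f = 2π·171 = 1074 rad/s.
Step 2 — Component impedances:
  R: Z = R = 47.3 Ω
  L: Z = jωL = j·1074·0.000641 = 0 + j0.6887 Ω
  C: Z = 1/(jωC) = -j/(ω·C) = 0 - j1034 Ω
Step 3 — Parallel combination: 1/Z_total = 1/R + 1/L + 1/C; Z_total = 0.01004 + j0.689 Ω = 0.6891∠89.2° Ω.

Z = 0.01004 + j0.689 Ω = 0.6891∠89.2° Ω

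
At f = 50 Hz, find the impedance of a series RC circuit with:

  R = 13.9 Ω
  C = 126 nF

Step 1 — Angular frequency: ω = 2π·f = 2π·50 = 314.2 rad/s.
Step 2 — Component impedances:
  R: Z = R = 13.9 Ω
  C: Z = 1/(jωC) = -j/(ω·C) = 0 - j2.526e+04 Ω
Step 3 — Series combination: Z_total = R + C = 13.9 - j2.526e+04 Ω = 2.526e+04∠-90.0° Ω.

Z = 13.9 - j2.526e+04 Ω = 2.526e+04∠-90.0° Ω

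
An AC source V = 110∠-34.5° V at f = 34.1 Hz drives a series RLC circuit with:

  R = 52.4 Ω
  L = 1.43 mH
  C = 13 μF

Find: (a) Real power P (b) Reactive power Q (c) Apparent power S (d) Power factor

Step 1 — Angular frequency: ω = 2π·f = 2π·34.1 = 214.3 rad/s.
Step 2 — Component impedances:
  R: Z = R = 52.4 Ω
  L: Z = jωL = j·214.3·0.00143 = 0 + j0.3064 Ω
  C: Z = 1/(jωC) = -j/(ω·C) = 0 - j359 Ω
Step 3 — Series combination: Z_total = R + L + C = 52.4 - j358.7 Ω = 362.5∠-81.7° Ω.
Step 4 — Source phasor: V = 110∠-34.5° V = 90.65 - j62.3 V.
Step 5 — Current: I = V / Z = 0.2062 + j0.2226 A = 0.3034∠47.2° A.
Step 6 — Complex power: S = V·I* = 4.824 - j33.03 VA.
Step 7 — Real power: P = Re(S) = 4.824 W.
Step 8 — Reactive power: Q = Im(S) = -33.03 VAR.
Step 9 — Apparent power: |S| = 33.38 VA.
Step 10 — Power factor: PF = P/|S| = 0.1445 (leading).

(a) P = 4.824 W  (b) Q = -33.03 VAR  (c) S = 33.38 VA  (d) PF = 0.1445 (leading)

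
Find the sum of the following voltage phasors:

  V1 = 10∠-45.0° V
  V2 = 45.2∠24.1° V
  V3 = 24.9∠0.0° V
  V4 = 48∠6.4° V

Step 1 — Convert each phasor to rectangular form:
  V1 = 10·(cos(-45.0°) + j·sin(-45.0°)) = 7.071 - j7.071 V
  V2 = 45.2·(cos(24.1°) + j·sin(24.1°)) = 41.26 + j18.46 V
  V3 = 24.9·(cos(0.0°) + j·sin(0.0°)) = 24.9 V
  V4 = 48·(cos(6.4°) + j·sin(6.4°)) = 47.7 + j5.351 V
Step 2 — Sum components: V_total = 120.9 + j16.74 V.
Step 3 — Convert to polar: |V_total| = 122.1 V, ∠V_total = 7.9°.

V_total = 122.1∠7.9° V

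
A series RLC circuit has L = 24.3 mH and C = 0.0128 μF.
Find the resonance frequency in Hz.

Step 1 — Resonance condition Im(Z)=0 gives ω₀ = 1/√(LC).
Step 2 — ω₀ = 1/√(0.0243·1.28e-08) = 5.67e+04 rad/s.
Step 3 — f₀ = ω₀/(2π) = 9024 Hz.

f₀ = 9024 Hz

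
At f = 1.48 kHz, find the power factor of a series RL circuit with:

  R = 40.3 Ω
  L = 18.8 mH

Step 1 — Angular frequency: ω = 2π·f = 2π·1480 = 9299 rad/s.
Step 2 — Component impedances:
  R: Z = R = 40.3 Ω
  L: Z = jωL = j·9299·0.0188 = 0 + j174.8 Ω
Step 3 — Series combination: Z_total = R + L = 40.3 + j174.8 Ω = 179.4∠77.0° Ω.
Step 4 — Power factor: PF = cos(φ) = Re(Z)/|Z| = 40.3/179.4 = 0.2246.
Step 5 — Type: Im(Z) = 174.8 ⇒ lagging (phase φ = 77.0°).

PF = 0.2246 (lagging, φ = 77.0°)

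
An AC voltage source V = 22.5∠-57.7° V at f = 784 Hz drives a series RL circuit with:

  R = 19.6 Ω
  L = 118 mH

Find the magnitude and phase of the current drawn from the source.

Step 1 — Angular frequency: ω = 2π·f = 2π·784 = 4926 rad/s.
Step 2 — Component impedances:
  R: Z = R = 19.6 Ω
  L: Z = jωL = j·4926·0.118 = 0 + j581.3 Ω
Step 3 — Series combination: Z_total = R + L = 19.6 + j581.3 Ω = 581.6∠88.1° Ω.
Step 4 — Source phasor: V = 22.5∠-57.7° V = 12.02 - j19.02 V.
Step 5 — Ohm's law: I = V / Z_total = (12.02 - j19.02) / (19.6 + j581.3) = -0.03198 - j0.02176 A.
Step 6 — Convert to polar: |I| = 0.03869 A, ∠I = -145.8°.

I = 0.03869∠-145.8° A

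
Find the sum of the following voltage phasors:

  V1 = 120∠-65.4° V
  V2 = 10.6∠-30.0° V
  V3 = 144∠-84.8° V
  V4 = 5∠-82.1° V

Step 1 — Convert each phasor to rectangular form:
  V1 = 120·(cos(-65.4°) + j·sin(-65.4°)) = 49.95 - j109.1 V
  V2 = 10.6·(cos(-30.0°) + j·sin(-30.0°)) = 9.18 - j5.3 V
  V3 = 144·(cos(-84.8°) + j·sin(-84.8°)) = 13.05 - j143.4 V
  V4 = 5·(cos(-82.1°) + j·sin(-82.1°)) = 0.6872 - j4.953 V
Step 2 — Sum components: V_total = 72.87 - j262.8 V.
Step 3 — Convert to polar: |V_total| = 272.7 V, ∠V_total = -74.5°.

V_total = 272.7∠-74.5° V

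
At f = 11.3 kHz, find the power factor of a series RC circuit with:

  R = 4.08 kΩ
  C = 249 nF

Step 1 — Angular frequency: ω = 2π·f = 2π·1.13e+04 = 7.1e+04 rad/s.
Step 2 — Component impedances:
  R: Z = R = 4080 Ω
  C: Z = 1/(jωC) = -j/(ω·C) = 0 - j56.56 Ω
Step 3 — Series combination: Z_total = R + C = 4080 - j56.56 Ω = 4080∠-0.8° Ω.
Step 4 — Power factor: PF = cos(φ) = Re(Z)/|Z| = 4080/4080.4 = 0.9999.
Step 5 — Type: Im(Z) = -56.56 ⇒ leading (phase φ = -0.8°).

PF = 0.9999 (leading, φ = -0.8°)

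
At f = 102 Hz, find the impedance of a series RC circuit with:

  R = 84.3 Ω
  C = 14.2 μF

Step 1 — Angular frequency: ω = 2π·f = 2π·102 = 640.9 rad/s.
Step 2 — Component impedances:
  R: Z = R = 84.3 Ω
  C: Z = 1/(jωC) = -j/(ω·C) = 0 - j109.9 Ω
Step 3 — Series combination: Z_total = R + C = 84.3 - j109.9 Ω = 138.5∠-52.5° Ω.

Z = 84.3 - j109.9 Ω = 138.5∠-52.5° Ω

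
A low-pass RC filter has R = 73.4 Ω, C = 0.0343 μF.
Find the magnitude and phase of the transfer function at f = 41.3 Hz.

Step 1 — Angular frequency: ω = 2π·41.3 = 259.5 rad/s.
Step 2 — Transfer function: H(jω) = 1/(1 + jωRC).
Step 3 — Denominator: 1 + jωRC = 1 + j·259.5·73.4·3.43e-08 = 1 + j0.0006533.
Step 4 — H = 1 - j0.0006533.
Step 5 — Magnitude: |H| = 1 (-0.0 dB); phase: φ = -0.0°.

|H| = 1 (-0.0 dB), φ = -0.0°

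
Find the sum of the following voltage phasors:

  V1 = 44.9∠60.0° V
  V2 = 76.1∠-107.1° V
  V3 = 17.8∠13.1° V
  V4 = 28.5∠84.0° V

Step 1 — Convert each phasor to rectangular form:
  V1 = 44.9·(cos(60.0°) + j·sin(60.0°)) = 22.45 + j38.88 V
  V2 = 76.1·(cos(-107.1°) + j·sin(-107.1°)) = -22.38 - j72.74 V
  V3 = 17.8·(cos(13.1°) + j·sin(13.1°)) = 17.34 + j4.034 V
  V4 = 28.5·(cos(84.0°) + j·sin(84.0°)) = 2.979 + j28.34 V
Step 2 — Sum components: V_total = 20.39 - j1.473 V.
Step 3 — Convert to polar: |V_total| = 20.44 V, ∠V_total = -4.1°.

V_total = 20.44∠-4.1° V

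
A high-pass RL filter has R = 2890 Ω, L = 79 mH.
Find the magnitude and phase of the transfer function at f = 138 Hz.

Step 1 — Angular frequency: ω = 2π·138 = 867.1 rad/s.
Step 2 — Transfer function: H(jω) = jωL/(R + jωL).
Step 3 — Numerator jωL = j·68.5; denominator R + jωL = 2890 + j68.5.
Step 4 — H = 0.0005615 + j0.02369.
Step 5 — Magnitude: |H| = 0.0237 (-32.5 dB); phase: φ = 88.6°.

|H| = 0.0237 (-32.5 dB), φ = 88.6°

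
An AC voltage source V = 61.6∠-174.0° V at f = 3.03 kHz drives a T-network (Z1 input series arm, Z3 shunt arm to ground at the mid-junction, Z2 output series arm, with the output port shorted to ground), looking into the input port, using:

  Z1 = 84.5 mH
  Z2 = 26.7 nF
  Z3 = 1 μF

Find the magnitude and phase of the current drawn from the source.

Step 1 — Angular frequency: ω = 2π·f = 2π·3030 = 1.904e+04 rad/s.
Step 2 — Component impedances:
  Z1: Z = jωL = j·1.904e+04·0.0845 = 0 + j1609 Ω
  Z2: Z = 1/(jωC) = -j/(ω·C) = 0 - j1967 Ω
  Z3: Z = 1/(jωC) = -j/(ω·C) = 0 - j52.53 Ω
Step 3 — With the output port shorted to ground, the output series arm Z2 runs from the junction to ground; the shunt arm Z3 also runs from the junction to ground. They appear in parallel: Z3 || Z2 = 0 - j51.16 Ω.
Step 4 — Series with input arm Z1: Z_in = Z1 + (Z3 || Z2) = 0 + j1558 Ω = 1558∠90.0° Ω.
Step 5 — Source phasor: V = 61.6∠-174.0° V = -61.26 - j6.439 V.
Step 6 — Ohm's law: I = V / Z_total = (-61.26 - j6.439) / (0 + j1558) = -0.004134 + j0.03933 A.
Step 7 — Convert to polar: |I| = 0.03955 A, ∠I = 96.0°.

I = 0.03955∠96.0° A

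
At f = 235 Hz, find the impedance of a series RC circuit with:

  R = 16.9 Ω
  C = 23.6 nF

Step 1 — Angular frequency: ω = 2π·f = 2π·235 = 1477 rad/s.
Step 2 — Component impedances:
  R: Z = R = 16.9 Ω
  C: Z = 1/(jωC) = -j/(ω·C) = 0 - j2.87e+04 Ω
Step 3 — Series combination: Z_total = R + C = 16.9 - j2.87e+04 Ω = 2.87e+04∠-90.0° Ω.

Z = 16.9 - j2.87e+04 Ω = 2.87e+04∠-90.0° Ω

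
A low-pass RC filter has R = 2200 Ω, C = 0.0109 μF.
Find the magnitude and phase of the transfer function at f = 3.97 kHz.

Step 1 — Angular frequency: ω = 2π·3970 = 2.494e+04 rad/s.
Step 2 — Transfer function: H(jω) = 1/(1 + jωRC).
Step 3 — Denominator: 1 + jωRC = 1 + j·2.494e+04·2200·1.09e-08 = 1 + j0.5982.
Step 4 — H = 0.7365 - j0.4405.
Step 5 — Magnitude: |H| = 0.8582 (-1.3 dB); phase: φ = -30.9°.

|H| = 0.8582 (-1.3 dB), φ = -30.9°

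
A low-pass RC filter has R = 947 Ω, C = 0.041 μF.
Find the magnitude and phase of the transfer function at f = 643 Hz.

Step 1 — Angular frequency: ω = 2π·643 = 4040 rad/s.
Step 2 — Transfer function: H(jω) = 1/(1 + jωRC).
Step 3 — Denominator: 1 + jωRC = 1 + j·4040·947·4.1e-08 = 1 + j0.1569.
Step 4 — H = 0.976 - j0.1531.
Step 5 — Magnitude: |H| = 0.9879 (-0.1 dB); phase: φ = -8.9°.

|H| = 0.9879 (-0.1 dB), φ = -8.9°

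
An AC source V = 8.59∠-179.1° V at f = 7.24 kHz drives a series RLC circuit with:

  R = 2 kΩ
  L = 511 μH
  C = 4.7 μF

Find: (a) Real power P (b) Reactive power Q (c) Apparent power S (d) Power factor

Step 1 — Angular frequency: ω = 2π·f = 2π·7240 = 4.549e+04 rad/s.
Step 2 — Component impedances:
  R: Z = R = 2000 Ω
  L: Z = jωL = j·4.549e+04·0.000511 = 0 + j23.25 Ω
  C: Z = 1/(jωC) = -j/(ω·C) = 0 - j4.677 Ω
Step 3 — Series combination: Z_total = R + L + C = 2000 + j18.57 Ω = 2000∠0.5° Ω.
Step 4 — Source phasor: V = 8.59∠-179.1° V = -8.589 - j0.1349 V.
Step 5 — Current: I = V / Z = -0.004295 - j2.759e-05 A = 0.004295∠-179.6° A.
Step 6 — Complex power: S = V·I* = 0.03689 + j0.0003425 VA.
Step 7 — Real power: P = Re(S) = 0.03689 W.
Step 8 — Reactive power: Q = Im(S) = 0.0003425 VAR.
Step 9 — Apparent power: |S| = 0.03689 VA.
Step 10 — Power factor: PF = P/|S| = 1 (lagging).

(a) P = 0.03689 W  (b) Q = 0.0003425 VAR  (c) S = 0.03689 VA  (d) PF = 1 (lagging)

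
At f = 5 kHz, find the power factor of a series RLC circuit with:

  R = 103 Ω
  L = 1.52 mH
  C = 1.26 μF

Step 1 — Angular frequency: ω = 2π·f = 2π·5000 = 3.142e+04 rad/s.
Step 2 — Component impedances:
  R: Z = R = 103 Ω
  L: Z = jωL = j·3.142e+04·0.00152 = 0 + j47.75 Ω
  C: Z = 1/(jωC) = -j/(ω·C) = 0 - j25.26 Ω
Step 3 — Series combination: Z_total = R + L + C = 103 + j22.49 Ω = 105.4∠12.3° Ω.
Step 4 — Power factor: PF = cos(φ) = Re(Z)/|Z| = 103/105.43 = 0.977.
Step 5 — Type: Im(Z) = 22.49 ⇒ lagging (phase φ = 12.3°).

PF = 0.977 (lagging, φ = 12.3°)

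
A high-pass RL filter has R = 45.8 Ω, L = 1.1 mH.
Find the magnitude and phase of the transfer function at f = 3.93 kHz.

Step 1 — Angular frequency: ω = 2π·3930 = 2.469e+04 rad/s.
Step 2 — Transfer function: H(jω) = jωL/(R + jωL).
Step 3 — Numerator jωL = j·27.16; denominator R + jωL = 45.8 + j27.16.
Step 4 — H = 0.2602 + j0.4387.
Step 5 — Magnitude: |H| = 0.5101 (-5.8 dB); phase: φ = 59.3°.

|H| = 0.5101 (-5.8 dB), φ = 59.3°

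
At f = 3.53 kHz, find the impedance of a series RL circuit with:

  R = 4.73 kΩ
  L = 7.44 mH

Step 1 — Angular frequency: ω = 2π·f = 2π·3530 = 2.218e+04 rad/s.
Step 2 — Component impedances:
  R: Z = R = 4730 Ω
  L: Z = jωL = j·2.218e+04·0.00744 = 0 + j165 Ω
Step 3 — Series combination: Z_total = R + L = 4730 + j165 Ω = 4733∠2.0° Ω.

Z = 4730 + j165 Ω = 4733∠2.0° Ω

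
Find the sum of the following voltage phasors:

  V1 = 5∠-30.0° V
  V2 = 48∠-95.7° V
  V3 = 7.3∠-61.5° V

Step 1 — Convert each phasor to rectangular form:
  V1 = 5·(cos(-30.0°) + j·sin(-30.0°)) = 4.33 - j2.5 V
  V2 = 48·(cos(-95.7°) + j·sin(-95.7°)) = -4.767 - j47.76 V
  V3 = 7.3·(cos(-61.5°) + j·sin(-61.5°)) = 3.483 - j6.415 V
Step 2 — Sum components: V_total = 3.046 - j56.68 V.
Step 3 — Convert to polar: |V_total| = 56.76 V, ∠V_total = -86.9°.

V_total = 56.76∠-86.9° V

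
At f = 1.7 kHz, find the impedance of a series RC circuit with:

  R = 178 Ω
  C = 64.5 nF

Step 1 — Angular frequency: ω = 2π·f = 2π·1700 = 1.068e+04 rad/s.
Step 2 — Component impedances:
  R: Z = R = 178 Ω
  C: Z = 1/(jωC) = -j/(ω·C) = 0 - j1451 Ω
Step 3 — Series combination: Z_total = R + C = 178 - j1451 Ω = 1462∠-83.0° Ω.

Z = 178 - j1451 Ω = 1462∠-83.0° Ω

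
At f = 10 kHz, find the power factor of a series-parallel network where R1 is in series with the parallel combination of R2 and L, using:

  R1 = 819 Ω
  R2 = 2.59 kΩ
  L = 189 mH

Step 1 — Angular frequency: ω = 2π·f = 2π·1e+04 = 6.283e+04 rad/s.
Step 2 — Component impedances:
  R1: Z = R = 819 Ω
  R2: Z = R = 2590 Ω
  L: Z = jωL = j·6.283e+04·0.189 = 0 + j1.188e+04 Ω
Step 3 — Parallel branch: R2 || L = 1/(1/R2 + 1/L) = 2472 + j539.2 Ω.
Step 4 — Series with R1: Z_total = R1 + (R2 || L) = 3291 + j539.2 Ω = 3335∠9.3° Ω.
Step 5 — Power factor: PF = cos(φ) = Re(Z)/|Z| = 3291/3335 = 0.9868.
Step 6 — Type: Im(Z) = 539.2 ⇒ lagging (phase φ = 9.3°).

PF = 0.9868 (lagging, φ = 9.3°)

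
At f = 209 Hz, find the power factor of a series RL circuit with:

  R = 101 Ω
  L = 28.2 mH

Step 1 — Angular frequency: ω = 2π·f = 2π·209 = 1313 rad/s.
Step 2 — Component impedances:
  R: Z = R = 101 Ω
  L: Z = jωL = j·1313·0.0282 = 0 + j37.03 Ω
Step 3 — Series combination: Z_total = R + L = 101 + j37.03 Ω = 107.6∠20.1° Ω.
Step 4 — Power factor: PF = cos(φ) = Re(Z)/|Z| = 101/107.57 = 0.9389.
Step 5 — Type: Im(Z) = 37.03 ⇒ lagging (phase φ = 20.1°).

PF = 0.9389 (lagging, φ = 20.1°)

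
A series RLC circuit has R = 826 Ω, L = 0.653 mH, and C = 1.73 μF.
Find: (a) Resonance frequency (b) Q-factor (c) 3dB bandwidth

Step 1 — Resonance condition Im(Z)=0 gives ω₀ = 1/√(LC).
Step 2 — ω₀ = 1/√(0.000653·1.73e-06) = 2.975e+04 rad/s.
Step 3 — f₀ = ω₀/(2π) = 4735 Hz.
Step 4 — Series Q: Q = ω₀L/R = 2.975e+04·0.000653/826 = 0.02352.
Step 5 — 3dB bandwidth: Δω = ω₀/Q = 1.265e+06 rad/s; BW = Δω/(2π) = 2.013e+05 Hz.

(a) f₀ = 4735 Hz  (b) Q = 0.02352  (c) BW = 2.013e+05 Hz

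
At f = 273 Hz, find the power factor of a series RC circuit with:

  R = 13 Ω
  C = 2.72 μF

Step 1 — Angular frequency: ω = 2π·f = 2π·273 = 1715 rad/s.
Step 2 — Component impedances:
  R: Z = R = 13 Ω
  C: Z = 1/(jωC) = -j/(ω·C) = 0 - j214.3 Ω
Step 3 — Series combination: Z_total = R + C = 13 - j214.3 Ω = 214.7∠-86.5° Ω.
Step 4 — Power factor: PF = cos(φ) = Re(Z)/|Z| = 13/214.73 = 0.06054.
Step 5 — Type: Im(Z) = -214.3 ⇒ leading (phase φ = -86.5°).

PF = 0.06054 (leading, φ = -86.5°)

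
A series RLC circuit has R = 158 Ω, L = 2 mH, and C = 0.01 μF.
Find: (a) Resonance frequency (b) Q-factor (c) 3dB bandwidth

Step 1 — Resonance: ω₀ = 1/√(LC) = 1/√(0.002·1e-08) = 2.236e+05 rad/s.
Step 2 — f₀ = ω₀/(2π) = 3.559e+04 Hz.
Step 3 — Series Q: Q = ω₀L/R = 2.236e+05·0.002/158 = 2.83.
Step 4 — Bandwidth: Δω = ω₀/Q = 7.9e+04 rad/s; BW = Δω/(2π) = 1.257e+04 Hz.

(a) f₀ = 3.559e+04 Hz  (b) Q = 2.83  (c) BW = 1.257e+04 Hz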